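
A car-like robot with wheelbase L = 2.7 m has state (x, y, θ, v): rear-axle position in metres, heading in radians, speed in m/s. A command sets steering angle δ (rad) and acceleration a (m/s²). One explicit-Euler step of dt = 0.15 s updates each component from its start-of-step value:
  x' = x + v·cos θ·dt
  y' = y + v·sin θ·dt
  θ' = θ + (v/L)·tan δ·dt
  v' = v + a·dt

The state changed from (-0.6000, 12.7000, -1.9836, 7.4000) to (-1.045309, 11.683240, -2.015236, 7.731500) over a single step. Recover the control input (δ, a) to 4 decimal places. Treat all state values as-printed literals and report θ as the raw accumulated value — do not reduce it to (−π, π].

δ = -0.0768, a = 2.2100

a = (v'−v)/dt = (0.331500)/0.15 = 2.2100
Δθ = θ'−θ = -0.031636;  (v·dt/L) = 7.4000·0.15/2.7 = 0.411111
tan δ = Δθ·L/(v·dt) = -0.076952  →  δ = -0.0768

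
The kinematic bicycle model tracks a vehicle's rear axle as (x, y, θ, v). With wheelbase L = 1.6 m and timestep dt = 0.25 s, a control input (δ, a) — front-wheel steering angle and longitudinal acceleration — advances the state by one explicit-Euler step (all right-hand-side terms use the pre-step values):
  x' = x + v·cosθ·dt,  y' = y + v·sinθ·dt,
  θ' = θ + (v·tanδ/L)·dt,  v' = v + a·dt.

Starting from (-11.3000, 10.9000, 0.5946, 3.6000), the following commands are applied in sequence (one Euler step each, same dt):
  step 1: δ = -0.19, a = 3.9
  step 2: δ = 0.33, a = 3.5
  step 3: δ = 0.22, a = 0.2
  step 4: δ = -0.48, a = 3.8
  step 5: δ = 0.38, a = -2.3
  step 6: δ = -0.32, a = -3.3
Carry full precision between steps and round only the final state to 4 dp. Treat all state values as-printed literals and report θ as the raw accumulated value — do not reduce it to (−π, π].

after step 1 (δ=-0.19, a=3.9): (-10.554465, 11.404160, 0.486420, 4.575000)
after step 2 (δ=0.33, a=3.5): (-9.543376, 11.938822, 0.731272, 5.450000)
after step 3 (δ=0.22, a=0.2): (-8.529232, 12.848722, 0.921698, 5.500000)
after step 4 (δ=-0.48, a=3.8): (-7.698088, 13.944087, 0.474298, 6.450000)
after step 5 (δ=0.38, a=-2.3): (-6.263586, 14.680538, 0.876831, 5.875000)
after step 6 (δ=-0.32, a=-3.3): (-5.324188, 15.809590, 0.572626, 5.050000)

(-5.3242, 15.8096, 0.5726, 5.0500)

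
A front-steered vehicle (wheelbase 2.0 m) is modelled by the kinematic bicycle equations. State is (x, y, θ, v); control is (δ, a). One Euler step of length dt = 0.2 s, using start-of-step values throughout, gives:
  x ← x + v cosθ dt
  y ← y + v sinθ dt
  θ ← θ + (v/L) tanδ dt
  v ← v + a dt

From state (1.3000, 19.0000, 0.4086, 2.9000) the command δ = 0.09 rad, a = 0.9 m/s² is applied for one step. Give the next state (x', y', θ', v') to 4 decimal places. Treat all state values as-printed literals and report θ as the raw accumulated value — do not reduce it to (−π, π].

(1.8323, 19.2304, 0.4348, 3.0800)

x' = 1.3000 + 2.9000·cos(0.4086)·0.2 = 1.8323
y' = 19.0000 + 2.9000·sin(0.4086)·0.2 = 19.2304
θ' = 0.4086 + (2.9000/2.0)·tan(0.09)·0.2 = 0.4348
v' = 2.9000 + 0.9000·0.2 = 3.0800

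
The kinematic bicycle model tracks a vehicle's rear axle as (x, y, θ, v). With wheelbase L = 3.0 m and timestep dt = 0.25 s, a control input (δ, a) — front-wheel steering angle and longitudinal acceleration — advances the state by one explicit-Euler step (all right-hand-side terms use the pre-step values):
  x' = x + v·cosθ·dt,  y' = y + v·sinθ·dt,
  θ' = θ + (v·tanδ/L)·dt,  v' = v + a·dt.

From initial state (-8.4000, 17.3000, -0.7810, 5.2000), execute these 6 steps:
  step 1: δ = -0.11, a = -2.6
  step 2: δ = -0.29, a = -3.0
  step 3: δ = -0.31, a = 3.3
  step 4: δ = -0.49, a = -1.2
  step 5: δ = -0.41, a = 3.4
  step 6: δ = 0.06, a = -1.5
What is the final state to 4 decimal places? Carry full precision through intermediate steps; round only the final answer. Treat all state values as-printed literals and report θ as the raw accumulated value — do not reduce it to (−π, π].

after step 1 (δ=-0.11, a=-2.6): (-7.476727, 16.384813, -0.828860, 4.550000)
after step 2 (δ=-0.29, a=-3.0): (-6.708099, 15.546292, -0.942008, 3.800000)
after step 3 (δ=-0.31, a=3.3): (-6.149342, 14.777988, -1.043445, 4.625000)
after step 4 (δ=-0.49, a=-1.2): (-5.567464, 13.778823, -1.249022, 4.325000)
after step 5 (δ=-0.41, a=3.4): (-5.225518, 12.753067, -1.405670, 5.175000)
after step 6 (δ=0.06, a=-1.5): (-5.012856, 11.476915, -1.379764, 4.800000)

(-5.0129, 11.4769, -1.3798, 4.8000)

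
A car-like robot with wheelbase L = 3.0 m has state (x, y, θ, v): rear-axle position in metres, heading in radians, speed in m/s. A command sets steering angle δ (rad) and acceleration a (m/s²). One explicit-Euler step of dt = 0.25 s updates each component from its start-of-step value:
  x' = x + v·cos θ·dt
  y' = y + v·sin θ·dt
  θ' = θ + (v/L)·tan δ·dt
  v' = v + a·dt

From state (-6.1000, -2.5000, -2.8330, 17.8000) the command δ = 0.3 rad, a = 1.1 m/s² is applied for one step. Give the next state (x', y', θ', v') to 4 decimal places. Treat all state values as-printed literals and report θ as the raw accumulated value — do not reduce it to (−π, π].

(-10.3398, -3.8515, -2.3742, 18.0750)

x' = -6.1000 + 17.8000·cos(-2.8330)·0.25 = -10.3398
y' = -2.5000 + 17.8000·sin(-2.8330)·0.25 = -3.8515
θ' = -2.8330 + (17.8000/3.0)·tan(0.3)·0.25 = -2.3742
v' = 17.8000 + 1.1000·0.25 = 18.0750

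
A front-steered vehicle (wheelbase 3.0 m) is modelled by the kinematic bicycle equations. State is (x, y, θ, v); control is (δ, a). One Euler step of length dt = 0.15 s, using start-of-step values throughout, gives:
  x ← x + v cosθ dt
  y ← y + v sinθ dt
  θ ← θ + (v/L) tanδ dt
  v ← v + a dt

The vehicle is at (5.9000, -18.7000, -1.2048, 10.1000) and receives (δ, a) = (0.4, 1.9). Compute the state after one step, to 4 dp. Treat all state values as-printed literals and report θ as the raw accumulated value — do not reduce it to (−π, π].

(6.4422, -20.1147, -0.9913, 10.3850)

x' = 5.9000 + 10.1000·cos(-1.2048)·0.15 = 6.4422
y' = -18.7000 + 10.1000·sin(-1.2048)·0.15 = -20.1147
θ' = -1.2048 + (10.1000/3.0)·tan(0.4)·0.15 = -0.9913
v' = 10.1000 + 1.9000·0.15 = 10.3850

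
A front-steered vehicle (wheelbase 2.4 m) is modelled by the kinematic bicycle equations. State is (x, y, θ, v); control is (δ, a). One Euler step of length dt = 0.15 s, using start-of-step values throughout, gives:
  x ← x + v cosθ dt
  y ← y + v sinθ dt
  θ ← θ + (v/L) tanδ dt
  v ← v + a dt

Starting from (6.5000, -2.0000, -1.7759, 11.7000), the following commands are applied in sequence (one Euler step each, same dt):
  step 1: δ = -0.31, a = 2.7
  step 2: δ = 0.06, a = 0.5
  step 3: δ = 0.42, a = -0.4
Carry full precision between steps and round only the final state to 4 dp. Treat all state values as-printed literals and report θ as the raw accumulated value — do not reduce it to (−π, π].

after step 1 (δ=-0.31, a=2.7): (6.142561, -3.718215, -2.010139, 12.105000)
after step 2 (δ=0.06, a=0.5): (5.370241, -5.361525, -1.964691, 12.180000)
after step 3 (δ=0.42, a=-0.4): (4.669061, -7.048616, -1.624738, 12.120000)

(4.6691, -7.0486, -1.6247, 12.1200)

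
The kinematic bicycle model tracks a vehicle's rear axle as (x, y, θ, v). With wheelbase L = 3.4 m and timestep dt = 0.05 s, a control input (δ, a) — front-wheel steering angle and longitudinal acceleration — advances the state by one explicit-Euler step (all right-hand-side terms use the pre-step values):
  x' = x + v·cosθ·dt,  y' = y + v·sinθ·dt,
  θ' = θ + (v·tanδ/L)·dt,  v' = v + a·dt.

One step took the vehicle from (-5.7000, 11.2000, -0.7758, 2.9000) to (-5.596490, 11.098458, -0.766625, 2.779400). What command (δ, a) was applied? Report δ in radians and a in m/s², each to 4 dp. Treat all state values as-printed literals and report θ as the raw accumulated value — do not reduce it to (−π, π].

δ = 0.2119, a = -2.4120

a = (v'−v)/dt = (-0.120600)/0.05 = -2.4120
Δθ = θ'−θ = 0.009175;  (v·dt/L) = 2.9000·0.05/3.4 = 0.042647
tan δ = Δθ·L/(v·dt) = 0.215138  →  δ = 0.2119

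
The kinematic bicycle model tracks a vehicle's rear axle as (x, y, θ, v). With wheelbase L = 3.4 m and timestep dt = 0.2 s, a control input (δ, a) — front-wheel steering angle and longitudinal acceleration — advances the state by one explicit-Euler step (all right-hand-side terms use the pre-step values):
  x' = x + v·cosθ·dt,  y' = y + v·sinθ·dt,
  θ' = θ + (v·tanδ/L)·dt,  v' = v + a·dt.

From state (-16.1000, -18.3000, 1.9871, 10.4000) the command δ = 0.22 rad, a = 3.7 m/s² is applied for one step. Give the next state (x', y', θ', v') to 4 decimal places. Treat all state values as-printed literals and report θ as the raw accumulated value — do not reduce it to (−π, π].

x' = -16.1000 + 10.4000·cos(1.9871)·0.2 = -16.9411
y' = -18.3000 + 10.4000·sin(1.9871)·0.2 = -16.3977
θ' = 1.9871 + (10.4000/3.4)·tan(0.22)·0.2 = 2.1239
v' = 10.4000 + 3.7000·0.2 = 11.1400

(-16.9411, -16.3977, 2.1239, 11.1400)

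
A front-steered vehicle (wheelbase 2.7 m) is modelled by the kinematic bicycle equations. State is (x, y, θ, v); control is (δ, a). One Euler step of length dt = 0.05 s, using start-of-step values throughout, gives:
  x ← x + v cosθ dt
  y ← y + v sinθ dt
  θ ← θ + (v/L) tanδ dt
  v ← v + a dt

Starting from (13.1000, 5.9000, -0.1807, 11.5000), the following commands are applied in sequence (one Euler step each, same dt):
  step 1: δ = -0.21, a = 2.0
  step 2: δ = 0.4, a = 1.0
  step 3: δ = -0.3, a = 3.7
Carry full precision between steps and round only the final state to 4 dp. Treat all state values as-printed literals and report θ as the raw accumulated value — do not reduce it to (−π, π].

after step 1 (δ=-0.21, a=2.0): (13.665638, 5.796662, -0.226091, 11.600000)
after step 2 (δ=0.4, a=1.0): (14.230877, 5.666643, -0.135269, 11.650000)
after step 3 (δ=-0.3, a=3.7): (14.808056, 5.588089, -0.202006, 11.835000)

(14.8081, 5.5881, -0.2020, 11.8350)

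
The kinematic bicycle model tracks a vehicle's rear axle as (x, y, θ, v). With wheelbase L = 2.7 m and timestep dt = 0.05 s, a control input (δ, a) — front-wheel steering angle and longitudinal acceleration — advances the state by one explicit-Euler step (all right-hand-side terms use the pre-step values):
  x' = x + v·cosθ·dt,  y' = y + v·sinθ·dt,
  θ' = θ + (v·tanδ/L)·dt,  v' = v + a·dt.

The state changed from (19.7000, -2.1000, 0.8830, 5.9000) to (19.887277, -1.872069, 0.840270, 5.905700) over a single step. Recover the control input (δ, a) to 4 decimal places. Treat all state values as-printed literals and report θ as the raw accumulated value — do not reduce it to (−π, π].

δ = -0.3728, a = 0.1140

a = (v'−v)/dt = (0.005700)/0.05 = 0.1140
Δθ = θ'−θ = -0.042730;  (v·dt/L) = 5.9000·0.05/2.7 = 0.109259
tan δ = Δθ·L/(v·dt) = -0.391088  →  δ = -0.3728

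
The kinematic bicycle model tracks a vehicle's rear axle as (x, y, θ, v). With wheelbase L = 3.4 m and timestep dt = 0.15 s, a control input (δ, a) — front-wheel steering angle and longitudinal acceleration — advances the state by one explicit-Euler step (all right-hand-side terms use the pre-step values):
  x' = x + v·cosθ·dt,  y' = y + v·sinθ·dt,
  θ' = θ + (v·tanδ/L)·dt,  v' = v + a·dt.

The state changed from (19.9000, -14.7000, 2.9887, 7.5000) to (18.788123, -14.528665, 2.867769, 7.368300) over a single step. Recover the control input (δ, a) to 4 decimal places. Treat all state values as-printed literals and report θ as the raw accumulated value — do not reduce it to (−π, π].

δ = -0.3504, a = -0.8780

a = (v'−v)/dt = (-0.131700)/0.15 = -0.8780
Δθ = θ'−θ = -0.120931;  (v·dt/L) = 7.5000·0.15/3.4 = 0.330882
tan δ = Δθ·L/(v·dt) = -0.365480  →  δ = -0.3504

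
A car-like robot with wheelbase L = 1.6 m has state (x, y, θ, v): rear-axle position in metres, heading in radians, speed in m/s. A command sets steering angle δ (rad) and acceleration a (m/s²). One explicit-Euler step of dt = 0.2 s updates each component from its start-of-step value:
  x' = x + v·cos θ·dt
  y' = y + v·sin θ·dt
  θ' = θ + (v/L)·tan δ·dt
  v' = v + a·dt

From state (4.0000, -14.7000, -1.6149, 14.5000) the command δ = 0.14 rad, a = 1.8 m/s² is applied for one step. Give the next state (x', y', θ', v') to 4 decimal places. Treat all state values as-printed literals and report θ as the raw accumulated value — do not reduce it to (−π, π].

x' = 4.0000 + 14.5000·cos(-1.6149)·0.2 = 3.8721
y' = -14.7000 + 14.5000·sin(-1.6149)·0.2 = -17.5972
θ' = -1.6149 + (14.5000/1.6)·tan(0.14)·0.2 = -1.3595
v' = 14.5000 + 1.8000·0.2 = 14.8600

(3.8721, -17.5972, -1.3595, 14.8600)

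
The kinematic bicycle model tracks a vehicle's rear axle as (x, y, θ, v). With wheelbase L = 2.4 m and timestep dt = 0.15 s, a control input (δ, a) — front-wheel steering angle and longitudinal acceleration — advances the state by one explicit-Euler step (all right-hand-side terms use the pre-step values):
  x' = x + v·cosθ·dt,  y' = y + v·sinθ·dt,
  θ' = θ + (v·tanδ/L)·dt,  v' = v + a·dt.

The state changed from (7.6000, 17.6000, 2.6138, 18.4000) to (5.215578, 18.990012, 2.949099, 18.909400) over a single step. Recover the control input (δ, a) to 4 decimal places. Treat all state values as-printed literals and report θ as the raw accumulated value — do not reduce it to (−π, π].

a = (v'−v)/dt = (0.509400)/0.15 = 3.3960
Δθ = θ'−θ = 0.335299;  (v·dt/L) = 18.4000·0.15/2.4 = 1.150000
tan δ = Δθ·L/(v·dt) = 0.291564  →  δ = 0.2837

δ = 0.2837, a = 3.3960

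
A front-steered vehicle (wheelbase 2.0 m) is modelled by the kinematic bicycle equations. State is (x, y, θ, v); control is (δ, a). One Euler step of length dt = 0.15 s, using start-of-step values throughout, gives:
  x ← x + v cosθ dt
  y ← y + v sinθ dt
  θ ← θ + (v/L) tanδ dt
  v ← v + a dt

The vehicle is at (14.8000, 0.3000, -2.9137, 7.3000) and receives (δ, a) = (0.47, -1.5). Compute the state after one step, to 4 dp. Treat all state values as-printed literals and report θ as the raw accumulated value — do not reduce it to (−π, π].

x' = 14.8000 + 7.3000·cos(-2.9137)·0.15 = 13.7333
y' = 0.3000 + 7.3000·sin(-2.9137)·0.15 = 0.0526
θ' = -2.9137 + (7.3000/2.0)·tan(0.47)·0.15 = -2.6356
v' = 7.3000 − 1.5000·0.15 = 7.0750

(13.7333, 0.0526, -2.6356, 7.0750)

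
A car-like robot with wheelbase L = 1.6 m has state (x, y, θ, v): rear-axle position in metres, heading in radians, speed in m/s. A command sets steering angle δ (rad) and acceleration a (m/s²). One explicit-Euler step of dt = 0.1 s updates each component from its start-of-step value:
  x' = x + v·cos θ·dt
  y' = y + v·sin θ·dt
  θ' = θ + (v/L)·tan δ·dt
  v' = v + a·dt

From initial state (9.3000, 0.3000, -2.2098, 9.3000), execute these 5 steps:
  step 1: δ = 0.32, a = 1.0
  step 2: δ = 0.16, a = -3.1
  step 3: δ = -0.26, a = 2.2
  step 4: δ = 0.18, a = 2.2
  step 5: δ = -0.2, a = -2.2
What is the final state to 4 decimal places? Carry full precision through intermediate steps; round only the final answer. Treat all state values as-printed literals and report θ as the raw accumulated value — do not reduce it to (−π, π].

after step 1 (δ=0.32, a=1.0): (8.745352, -0.446502, -2.017180, 9.400000)
after step 2 (δ=0.16, a=-3.1): (8.339548, -1.294395, -1.922369, 9.090000)
after step 3 (δ=-0.26, a=2.2): (8.026511, -2.147794, -2.073503, 9.310000)
after step 4 (δ=0.18, a=2.2): (7.577956, -2.963612, -1.967619, 9.530000)
after step 5 (δ=-0.2, a=-2.2): (7.209631, -3.842558, -2.088359, 9.310000)

(7.2096, -3.8426, -2.0884, 9.3100)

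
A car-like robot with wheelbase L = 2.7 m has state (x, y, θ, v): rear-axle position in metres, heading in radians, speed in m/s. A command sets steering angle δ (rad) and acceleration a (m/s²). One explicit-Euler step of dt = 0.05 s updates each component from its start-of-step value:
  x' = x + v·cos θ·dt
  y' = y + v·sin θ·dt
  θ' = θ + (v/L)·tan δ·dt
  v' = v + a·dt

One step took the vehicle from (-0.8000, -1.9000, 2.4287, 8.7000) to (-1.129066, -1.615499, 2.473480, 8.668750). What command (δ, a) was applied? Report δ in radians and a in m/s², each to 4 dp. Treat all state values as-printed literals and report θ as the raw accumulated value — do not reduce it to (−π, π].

a = (v'−v)/dt = (-0.031250)/0.05 = -0.6250
Δθ = θ'−θ = 0.044780;  (v·dt/L) = 8.7000·0.05/2.7 = 0.161111
tan δ = Δθ·L/(v·dt) = 0.277945  →  δ = 0.2711

δ = 0.2711, a = -0.6250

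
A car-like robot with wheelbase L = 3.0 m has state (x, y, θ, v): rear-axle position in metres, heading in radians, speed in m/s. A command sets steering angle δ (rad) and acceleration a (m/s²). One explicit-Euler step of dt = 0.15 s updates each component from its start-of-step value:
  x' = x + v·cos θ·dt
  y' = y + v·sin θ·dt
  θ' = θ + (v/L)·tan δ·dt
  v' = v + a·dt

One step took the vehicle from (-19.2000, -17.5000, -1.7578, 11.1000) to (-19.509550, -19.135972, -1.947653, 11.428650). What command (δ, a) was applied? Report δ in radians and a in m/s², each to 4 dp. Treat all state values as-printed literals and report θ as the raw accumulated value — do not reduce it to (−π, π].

δ = -0.3296, a = 2.1910

a = (v'−v)/dt = (0.328650)/0.15 = 2.1910
Δθ = θ'−θ = -0.189853;  (v·dt/L) = 11.1000·0.15/3.0 = 0.555000
tan δ = Δθ·L/(v·dt) = -0.342077  →  δ = -0.3296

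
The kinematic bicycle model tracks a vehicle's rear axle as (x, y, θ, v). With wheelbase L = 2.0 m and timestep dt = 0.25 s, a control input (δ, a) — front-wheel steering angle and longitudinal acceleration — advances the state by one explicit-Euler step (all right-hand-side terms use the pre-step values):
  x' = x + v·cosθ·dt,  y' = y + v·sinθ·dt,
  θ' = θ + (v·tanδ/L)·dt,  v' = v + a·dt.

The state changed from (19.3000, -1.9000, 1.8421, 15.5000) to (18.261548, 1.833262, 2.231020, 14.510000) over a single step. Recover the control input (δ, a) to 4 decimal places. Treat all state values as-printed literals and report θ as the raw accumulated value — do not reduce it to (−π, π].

δ = 0.1981, a = -3.9600

a = (v'−v)/dt = (-0.990000)/0.25 = -3.9600
Δθ = θ'−θ = 0.388920;  (v·dt/L) = 15.5000·0.25/2.0 = 1.937500
tan δ = Δθ·L/(v·dt) = 0.200733  →  δ = 0.1981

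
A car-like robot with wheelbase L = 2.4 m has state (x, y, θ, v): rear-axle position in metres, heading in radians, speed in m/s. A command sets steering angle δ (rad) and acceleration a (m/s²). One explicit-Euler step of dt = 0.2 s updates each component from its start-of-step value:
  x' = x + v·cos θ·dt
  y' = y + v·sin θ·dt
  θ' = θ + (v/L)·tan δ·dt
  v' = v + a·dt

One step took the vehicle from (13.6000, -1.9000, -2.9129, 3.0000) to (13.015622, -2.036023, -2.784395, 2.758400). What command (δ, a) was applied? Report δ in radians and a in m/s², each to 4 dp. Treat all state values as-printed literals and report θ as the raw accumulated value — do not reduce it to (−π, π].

a = (v'−v)/dt = (-0.241600)/0.2 = -1.2080
Δθ = θ'−θ = 0.128505;  (v·dt/L) = 3.0000·0.2/2.4 = 0.250000
tan δ = Δθ·L/(v·dt) = 0.514020  →  δ = 0.4748

δ = 0.4748, a = -1.2080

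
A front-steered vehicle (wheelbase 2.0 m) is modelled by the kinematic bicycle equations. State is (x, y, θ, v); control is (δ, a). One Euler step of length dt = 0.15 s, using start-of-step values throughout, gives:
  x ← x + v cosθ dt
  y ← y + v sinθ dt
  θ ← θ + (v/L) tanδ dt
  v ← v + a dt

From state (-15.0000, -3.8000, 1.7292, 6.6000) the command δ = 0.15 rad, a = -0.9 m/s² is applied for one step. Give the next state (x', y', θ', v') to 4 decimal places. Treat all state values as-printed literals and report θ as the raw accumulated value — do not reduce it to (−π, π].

(-15.1562, -2.8224, 1.8040, 6.4650)

x' = -15.0000 + 6.6000·cos(1.7292)·0.15 = -15.1562
y' = -3.8000 + 6.6000·sin(1.7292)·0.15 = -2.8224
θ' = 1.7292 + (6.6000/2.0)·tan(0.15)·0.15 = 1.8040
v' = 6.6000 − 0.9000·0.15 = 6.4650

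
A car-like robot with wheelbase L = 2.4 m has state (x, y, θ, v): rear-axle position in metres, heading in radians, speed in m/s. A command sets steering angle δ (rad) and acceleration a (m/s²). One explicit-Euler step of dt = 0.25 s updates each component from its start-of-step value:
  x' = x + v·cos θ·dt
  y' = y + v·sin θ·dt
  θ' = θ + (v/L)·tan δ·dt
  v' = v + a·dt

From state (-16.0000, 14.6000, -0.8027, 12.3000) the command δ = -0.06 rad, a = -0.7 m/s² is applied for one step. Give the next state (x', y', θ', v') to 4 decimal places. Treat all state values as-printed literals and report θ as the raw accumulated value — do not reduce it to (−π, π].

x' = -16.0000 + 12.3000·cos(-0.8027)·0.25 = -13.8636
y' = 14.6000 + 12.3000·sin(-0.8027)·0.25 = 12.3884
θ' = -0.8027 + (12.3000/2.4)·tan(-0.06)·0.25 = -0.8797
v' = 12.3000 − 0.7000·0.25 = 12.1250

(-13.8636, 12.3884, -0.8797, 12.1250)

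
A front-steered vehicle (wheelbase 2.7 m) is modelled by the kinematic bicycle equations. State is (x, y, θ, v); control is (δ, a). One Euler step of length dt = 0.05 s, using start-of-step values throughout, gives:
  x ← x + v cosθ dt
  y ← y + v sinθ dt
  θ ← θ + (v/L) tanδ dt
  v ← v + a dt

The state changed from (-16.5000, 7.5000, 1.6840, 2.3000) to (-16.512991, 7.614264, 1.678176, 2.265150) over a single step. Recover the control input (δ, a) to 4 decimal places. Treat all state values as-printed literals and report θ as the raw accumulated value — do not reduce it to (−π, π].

a = (v'−v)/dt = (-0.034850)/0.05 = -0.6970
Δθ = θ'−θ = -0.005824;  (v·dt/L) = 2.3000·0.05/2.7 = 0.042593
tan δ = Δθ·L/(v·dt) = -0.136737  →  δ = -0.1359

δ = -0.1359, a = -0.6970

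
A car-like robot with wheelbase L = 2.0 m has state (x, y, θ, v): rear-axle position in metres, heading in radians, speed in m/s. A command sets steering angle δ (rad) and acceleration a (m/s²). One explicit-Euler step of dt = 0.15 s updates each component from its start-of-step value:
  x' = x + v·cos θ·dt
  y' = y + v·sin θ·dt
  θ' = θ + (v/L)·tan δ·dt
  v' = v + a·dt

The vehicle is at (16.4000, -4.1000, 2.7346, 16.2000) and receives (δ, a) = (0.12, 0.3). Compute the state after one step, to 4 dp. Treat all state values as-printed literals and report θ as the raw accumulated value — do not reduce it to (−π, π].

x' = 16.4000 + 16.2000·cos(2.7346)·0.15 = 14.1685
y' = -4.1000 + 16.2000·sin(2.7346)·0.15 = -3.1381
θ' = 2.7346 + (16.2000/2.0)·tan(0.12)·0.15 = 2.8811
v' = 16.2000 + 0.3000·0.15 = 16.2450

(14.1685, -3.1381, 2.8811, 16.2450)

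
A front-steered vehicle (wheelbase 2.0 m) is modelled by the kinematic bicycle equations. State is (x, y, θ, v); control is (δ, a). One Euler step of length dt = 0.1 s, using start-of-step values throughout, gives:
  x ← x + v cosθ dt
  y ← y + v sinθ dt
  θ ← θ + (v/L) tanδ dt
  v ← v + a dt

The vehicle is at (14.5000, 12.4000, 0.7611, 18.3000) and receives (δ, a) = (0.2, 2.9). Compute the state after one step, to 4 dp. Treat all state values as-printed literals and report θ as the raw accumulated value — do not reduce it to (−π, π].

x' = 14.5000 + 18.3000·cos(0.7611)·0.1 = 15.8251
y' = 12.4000 + 18.3000·sin(0.7611)·0.1 = 13.6622
θ' = 0.7611 + (18.3000/2.0)·tan(0.2)·0.1 = 0.9466
v' = 18.3000 + 2.9000·0.1 = 18.5900

(15.8251, 13.6622, 0.9466, 18.5900)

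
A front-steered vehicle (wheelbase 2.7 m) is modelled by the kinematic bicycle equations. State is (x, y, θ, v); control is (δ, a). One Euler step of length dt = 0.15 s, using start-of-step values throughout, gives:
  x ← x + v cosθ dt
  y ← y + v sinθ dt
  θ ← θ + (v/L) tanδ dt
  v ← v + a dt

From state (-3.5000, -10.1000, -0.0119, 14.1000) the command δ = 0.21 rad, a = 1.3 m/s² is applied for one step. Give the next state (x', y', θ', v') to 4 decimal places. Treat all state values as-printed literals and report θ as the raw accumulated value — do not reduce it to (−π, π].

x' = -3.5000 + 14.1000·cos(-0.0119)·0.15 = -1.3851
y' = -10.1000 + 14.1000·sin(-0.0119)·0.15 = -10.1252
θ' = -0.0119 + (14.1000/2.7)·tan(0.21)·0.15 = 0.1551
v' = 14.1000 + 1.3000·0.15 = 14.2950

(-1.3851, -10.1252, 0.1551, 14.2950)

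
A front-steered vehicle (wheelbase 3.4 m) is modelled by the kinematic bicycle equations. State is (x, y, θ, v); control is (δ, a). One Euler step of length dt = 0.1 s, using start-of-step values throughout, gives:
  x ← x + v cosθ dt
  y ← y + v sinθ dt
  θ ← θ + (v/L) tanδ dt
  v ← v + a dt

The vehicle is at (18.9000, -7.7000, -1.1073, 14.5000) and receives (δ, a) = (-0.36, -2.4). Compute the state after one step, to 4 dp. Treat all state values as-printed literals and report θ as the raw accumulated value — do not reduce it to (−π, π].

(19.5483, -8.9970, -1.2678, 14.2600)

x' = 18.9000 + 14.5000·cos(-1.1073)·0.1 = 19.5483
y' = -7.7000 + 14.5000·sin(-1.1073)·0.1 = -8.9970
θ' = -1.1073 + (14.5000/3.4)·tan(-0.36)·0.1 = -1.2678
v' = 14.5000 − 2.4000·0.1 = 14.2600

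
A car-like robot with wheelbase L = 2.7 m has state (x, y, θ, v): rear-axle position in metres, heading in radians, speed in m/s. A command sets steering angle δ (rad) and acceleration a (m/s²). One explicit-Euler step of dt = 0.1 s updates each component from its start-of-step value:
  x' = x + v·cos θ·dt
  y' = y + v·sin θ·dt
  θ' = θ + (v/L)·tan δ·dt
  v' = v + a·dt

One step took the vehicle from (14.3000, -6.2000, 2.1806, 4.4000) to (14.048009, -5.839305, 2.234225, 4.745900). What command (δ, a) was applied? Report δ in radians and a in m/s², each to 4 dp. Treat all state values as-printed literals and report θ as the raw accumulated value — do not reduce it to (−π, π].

δ = 0.3179, a = 3.4590

a = (v'−v)/dt = (0.345900)/0.1 = 3.4590
Δθ = θ'−θ = 0.053625;  (v·dt/L) = 4.4000·0.1/2.7 = 0.162963
tan δ = Δθ·L/(v·dt) = 0.329062  →  δ = 0.3179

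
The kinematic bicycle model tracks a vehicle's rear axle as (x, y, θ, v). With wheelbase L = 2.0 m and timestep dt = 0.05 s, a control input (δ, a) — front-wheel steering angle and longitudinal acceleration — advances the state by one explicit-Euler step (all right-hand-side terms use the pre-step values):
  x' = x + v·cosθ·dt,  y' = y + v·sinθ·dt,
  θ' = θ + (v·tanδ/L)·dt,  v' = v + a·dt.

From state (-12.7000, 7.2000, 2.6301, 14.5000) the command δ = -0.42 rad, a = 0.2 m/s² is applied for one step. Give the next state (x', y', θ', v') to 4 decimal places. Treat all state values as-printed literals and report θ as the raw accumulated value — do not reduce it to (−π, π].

x' = -12.7000 + 14.5000·cos(2.6301)·0.05 = -13.3322
y' = 7.2000 + 14.5000·sin(2.6301)·0.05 = 7.5549
θ' = 2.6301 + (14.5000/2.0)·tan(-0.42)·0.05 = 2.4682
v' = 14.5000 + 0.2000·0.05 = 14.5100

(-13.3322, 7.5549, 2.4682, 14.5100)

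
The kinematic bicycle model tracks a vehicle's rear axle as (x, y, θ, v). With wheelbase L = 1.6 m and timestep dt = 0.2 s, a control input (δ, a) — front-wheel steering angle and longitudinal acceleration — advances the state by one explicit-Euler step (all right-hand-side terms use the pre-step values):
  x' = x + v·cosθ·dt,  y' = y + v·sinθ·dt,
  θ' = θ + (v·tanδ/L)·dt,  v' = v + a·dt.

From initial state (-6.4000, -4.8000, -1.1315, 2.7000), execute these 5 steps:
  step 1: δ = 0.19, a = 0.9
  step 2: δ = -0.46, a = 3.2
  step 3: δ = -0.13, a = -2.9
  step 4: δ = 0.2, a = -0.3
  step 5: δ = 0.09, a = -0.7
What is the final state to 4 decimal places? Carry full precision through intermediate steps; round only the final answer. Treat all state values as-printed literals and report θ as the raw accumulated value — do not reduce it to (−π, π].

after step 1 (δ=0.19, a=0.9): (-6.170337, -5.288728, -1.066592, 2.880000)
after step 2 (δ=-0.46, a=3.2): (-5.892065, -5.793050, -1.244954, 3.520000)
after step 3 (δ=-0.13, a=-2.9): (-5.666709, -6.460006, -1.302478, 2.940000)
after step 4 (δ=0.2, a=-0.3): (-5.510824, -7.026966, -1.227982, 2.880000)
after step 5 (δ=0.09, a=-0.7): (-5.317208, -7.569450, -1.195494, 2.740000)

(-5.3172, -7.5695, -1.1955, 2.7400)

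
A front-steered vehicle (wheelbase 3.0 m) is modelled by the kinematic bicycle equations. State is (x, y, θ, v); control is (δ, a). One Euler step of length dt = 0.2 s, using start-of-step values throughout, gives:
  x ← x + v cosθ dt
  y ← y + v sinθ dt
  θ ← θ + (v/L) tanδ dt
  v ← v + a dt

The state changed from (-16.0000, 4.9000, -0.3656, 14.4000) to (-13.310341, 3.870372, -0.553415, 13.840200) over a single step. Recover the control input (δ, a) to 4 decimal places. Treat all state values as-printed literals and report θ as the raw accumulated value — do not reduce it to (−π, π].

a = (v'−v)/dt = (-0.559800)/0.2 = -2.7990
Δθ = θ'−θ = -0.187815;  (v·dt/L) = 14.4000·0.2/3.0 = 0.960000
tan δ = Δθ·L/(v·dt) = -0.195641  →  δ = -0.1932

δ = -0.1932, a = -2.7990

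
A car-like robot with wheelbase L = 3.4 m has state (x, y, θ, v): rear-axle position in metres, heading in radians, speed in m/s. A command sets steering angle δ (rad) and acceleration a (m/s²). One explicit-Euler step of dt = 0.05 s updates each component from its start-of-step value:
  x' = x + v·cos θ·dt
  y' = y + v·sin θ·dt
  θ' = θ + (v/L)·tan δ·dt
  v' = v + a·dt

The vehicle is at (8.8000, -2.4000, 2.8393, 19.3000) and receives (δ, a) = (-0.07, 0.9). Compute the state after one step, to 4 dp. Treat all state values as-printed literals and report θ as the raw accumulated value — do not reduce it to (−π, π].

x' = 8.8000 + 19.3000·cos(2.8393)·0.05 = 7.8788
y' = -2.4000 + 19.3000·sin(2.8393)·0.05 = -2.1127
θ' = 2.8393 + (19.3000/3.4)·tan(-0.07)·0.05 = 2.8194
v' = 19.3000 + 0.9000·0.05 = 19.3450

(7.8788, -2.1127, 2.8194, 19.3450)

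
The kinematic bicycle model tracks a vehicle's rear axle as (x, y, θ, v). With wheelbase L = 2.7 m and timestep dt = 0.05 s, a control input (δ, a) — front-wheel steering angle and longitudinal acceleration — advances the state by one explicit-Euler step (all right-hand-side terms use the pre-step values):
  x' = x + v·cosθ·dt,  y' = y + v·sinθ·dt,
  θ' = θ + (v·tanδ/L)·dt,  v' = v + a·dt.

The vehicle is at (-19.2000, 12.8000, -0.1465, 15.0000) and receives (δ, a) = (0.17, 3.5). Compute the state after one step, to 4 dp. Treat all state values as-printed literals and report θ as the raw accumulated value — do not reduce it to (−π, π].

x' = -19.2000 + 15.0000·cos(-0.1465)·0.05 = -18.4580
y' = 12.8000 + 15.0000·sin(-0.1465)·0.05 = 12.6905
θ' = -0.1465 + (15.0000/2.7)·tan(0.17)·0.05 = -0.0988
v' = 15.0000 + 3.5000·0.05 = 15.1750

(-18.4580, 12.6905, -0.0988, 15.1750)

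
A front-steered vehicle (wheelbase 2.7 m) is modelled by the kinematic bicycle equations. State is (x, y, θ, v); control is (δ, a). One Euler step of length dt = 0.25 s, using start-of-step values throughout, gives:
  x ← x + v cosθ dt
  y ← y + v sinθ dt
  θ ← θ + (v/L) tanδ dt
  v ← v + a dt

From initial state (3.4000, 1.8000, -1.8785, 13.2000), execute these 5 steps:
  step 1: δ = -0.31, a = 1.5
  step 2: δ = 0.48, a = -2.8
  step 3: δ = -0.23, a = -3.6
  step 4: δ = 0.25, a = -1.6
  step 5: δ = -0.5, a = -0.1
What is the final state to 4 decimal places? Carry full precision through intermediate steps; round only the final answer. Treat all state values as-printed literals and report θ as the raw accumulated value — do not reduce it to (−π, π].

(-0.9992, -12.8873, -2.1971, 11.5500)

after step 1 (δ=-0.31, a=1.5): (2.400526, -1.345004, -2.270011, 13.575000)
after step 2 (δ=0.48, a=-2.8): (0.216250, -3.942403, -1.615632, 12.875000)
after step 3 (δ=-0.23, a=-3.6): (0.071982, -7.157918, -1.894762, 11.975000)
after step 4 (δ=0.25, a=-1.6): (-0.881013, -9.995935, -1.611640, 11.575000)
after step 5 (δ=-0.5, a=-0.1): (-0.999170, -12.887271, -2.197144, 11.550000)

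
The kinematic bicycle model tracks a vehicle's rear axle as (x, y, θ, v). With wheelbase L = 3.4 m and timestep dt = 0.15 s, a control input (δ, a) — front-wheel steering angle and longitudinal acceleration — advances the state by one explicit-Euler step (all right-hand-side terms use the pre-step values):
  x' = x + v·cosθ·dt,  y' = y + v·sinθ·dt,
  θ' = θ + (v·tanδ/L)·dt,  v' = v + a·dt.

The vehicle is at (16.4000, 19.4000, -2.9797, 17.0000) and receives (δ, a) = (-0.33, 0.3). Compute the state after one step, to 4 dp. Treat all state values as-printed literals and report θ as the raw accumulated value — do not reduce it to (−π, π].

x' = 16.4000 + 17.0000·cos(-2.9797)·0.15 = 13.8833
y' = 19.4000 + 17.0000·sin(-2.9797)·0.15 = 18.9890
θ' = -2.9797 + (17.0000/3.4)·tan(-0.33)·0.15 = -3.2366
v' = 17.0000 + 0.3000·0.15 = 17.0450

(13.8833, 18.9890, -3.2366, 17.0450)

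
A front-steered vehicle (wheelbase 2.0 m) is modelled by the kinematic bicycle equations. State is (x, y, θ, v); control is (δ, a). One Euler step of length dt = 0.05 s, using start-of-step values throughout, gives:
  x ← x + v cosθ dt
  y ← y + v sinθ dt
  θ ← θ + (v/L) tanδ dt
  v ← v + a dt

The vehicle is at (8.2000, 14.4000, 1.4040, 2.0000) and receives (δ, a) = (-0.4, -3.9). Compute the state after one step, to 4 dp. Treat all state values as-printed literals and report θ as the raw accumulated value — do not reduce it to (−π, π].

(8.2166, 14.4986, 1.3829, 1.8050)

x' = 8.2000 + 2.0000·cos(1.4040)·0.05 = 8.2166
y' = 14.4000 + 2.0000·sin(1.4040)·0.05 = 14.4986
θ' = 1.4040 + (2.0000/2.0)·tan(-0.4)·0.05 = 1.3829
v' = 2.0000 − 3.9000·0.05 = 1.8050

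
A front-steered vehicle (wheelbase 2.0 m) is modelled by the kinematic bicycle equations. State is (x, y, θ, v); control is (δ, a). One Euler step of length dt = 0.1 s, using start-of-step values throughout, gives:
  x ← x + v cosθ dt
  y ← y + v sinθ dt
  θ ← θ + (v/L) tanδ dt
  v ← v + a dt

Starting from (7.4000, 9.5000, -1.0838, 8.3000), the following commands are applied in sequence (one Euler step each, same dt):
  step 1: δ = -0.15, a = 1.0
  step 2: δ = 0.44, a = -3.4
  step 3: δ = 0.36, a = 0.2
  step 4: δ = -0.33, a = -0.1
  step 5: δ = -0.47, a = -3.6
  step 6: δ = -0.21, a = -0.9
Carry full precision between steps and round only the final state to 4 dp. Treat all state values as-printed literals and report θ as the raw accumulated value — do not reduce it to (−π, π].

(9.9690, 5.4177, -1.2226, 7.6200)

after step 1 (δ=-0.15, a=1.0): (7.788418, 8.766494, -1.146521, 8.400000)
after step 2 (δ=0.44, a=-3.4): (8.134213, 8.000970, -0.948793, 8.060000)
after step 3 (δ=0.36, a=0.2): (8.603840, 7.345924, -0.797103, 8.080000)
after step 4 (δ=-0.33, a=-0.1): (9.168456, 6.767933, -0.935483, 8.070000)
after step 5 (δ=-0.47, a=-3.6): (9.647354, 6.118390, -1.140447, 7.710000)
after step 6 (δ=-0.21, a=-0.9): (9.969006, 5.417690, -1.222614, 7.620000)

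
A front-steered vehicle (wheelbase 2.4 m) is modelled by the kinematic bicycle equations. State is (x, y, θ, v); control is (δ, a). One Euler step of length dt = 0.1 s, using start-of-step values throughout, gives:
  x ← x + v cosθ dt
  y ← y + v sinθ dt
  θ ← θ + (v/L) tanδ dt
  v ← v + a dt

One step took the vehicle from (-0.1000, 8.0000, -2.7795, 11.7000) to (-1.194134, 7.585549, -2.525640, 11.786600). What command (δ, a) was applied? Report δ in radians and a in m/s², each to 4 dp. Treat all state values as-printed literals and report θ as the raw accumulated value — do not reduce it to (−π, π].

δ = 0.4801, a = 0.8660

a = (v'−v)/dt = (0.086600)/0.1 = 0.8660
Δθ = θ'−θ = 0.253860;  (v·dt/L) = 11.7000·0.1/2.4 = 0.487500
tan δ = Δθ·L/(v·dt) = 0.520738  →  δ = 0.4801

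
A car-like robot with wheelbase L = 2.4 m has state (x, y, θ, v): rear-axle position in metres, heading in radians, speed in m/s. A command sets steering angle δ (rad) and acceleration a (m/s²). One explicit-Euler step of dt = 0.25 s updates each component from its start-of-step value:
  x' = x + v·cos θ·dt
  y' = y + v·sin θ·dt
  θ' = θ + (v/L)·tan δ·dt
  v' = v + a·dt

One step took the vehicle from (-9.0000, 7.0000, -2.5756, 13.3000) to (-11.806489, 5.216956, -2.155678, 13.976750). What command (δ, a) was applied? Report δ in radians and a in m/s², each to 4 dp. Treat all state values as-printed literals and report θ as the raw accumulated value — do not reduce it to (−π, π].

δ = 0.2943, a = 2.7070

a = (v'−v)/dt = (0.676750)/0.25 = 2.7070
Δθ = θ'−θ = 0.419922;  (v·dt/L) = 13.3000·0.25/2.4 = 1.385417
tan δ = Δθ·L/(v·dt) = 0.303102  →  δ = 0.2943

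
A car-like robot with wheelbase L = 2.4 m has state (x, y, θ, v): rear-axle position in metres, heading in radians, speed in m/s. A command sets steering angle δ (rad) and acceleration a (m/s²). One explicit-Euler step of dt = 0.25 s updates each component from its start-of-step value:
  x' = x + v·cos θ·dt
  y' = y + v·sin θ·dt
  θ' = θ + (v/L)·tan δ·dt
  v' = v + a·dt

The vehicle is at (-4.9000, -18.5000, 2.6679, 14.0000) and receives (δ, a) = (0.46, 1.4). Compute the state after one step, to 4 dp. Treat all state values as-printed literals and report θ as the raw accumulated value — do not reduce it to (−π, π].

(-8.0146, -16.9034, 3.3904, 14.3500)

x' = -4.9000 + 14.0000·cos(2.6679)·0.25 = -8.0146
y' = -18.5000 + 14.0000·sin(2.6679)·0.25 = -16.9034
θ' = 2.6679 + (14.0000/2.4)·tan(0.46)·0.25 = 3.3904
v' = 14.0000 + 1.4000·0.25 = 14.3500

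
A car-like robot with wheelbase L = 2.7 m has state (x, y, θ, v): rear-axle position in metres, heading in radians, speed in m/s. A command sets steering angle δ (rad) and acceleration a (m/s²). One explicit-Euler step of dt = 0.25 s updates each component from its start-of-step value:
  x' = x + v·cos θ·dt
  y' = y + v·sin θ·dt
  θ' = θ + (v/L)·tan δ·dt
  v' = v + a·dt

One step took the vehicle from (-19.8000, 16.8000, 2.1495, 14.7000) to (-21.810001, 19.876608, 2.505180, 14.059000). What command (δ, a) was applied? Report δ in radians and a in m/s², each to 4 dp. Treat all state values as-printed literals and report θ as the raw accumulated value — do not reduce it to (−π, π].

a = (v'−v)/dt = (-0.641000)/0.25 = -2.5640
Δθ = θ'−θ = 0.355680;  (v·dt/L) = 14.7000·0.25/2.7 = 1.361111
tan δ = Δθ·L/(v·dt) = 0.261316  →  δ = 0.2556

δ = 0.2556, a = -2.5640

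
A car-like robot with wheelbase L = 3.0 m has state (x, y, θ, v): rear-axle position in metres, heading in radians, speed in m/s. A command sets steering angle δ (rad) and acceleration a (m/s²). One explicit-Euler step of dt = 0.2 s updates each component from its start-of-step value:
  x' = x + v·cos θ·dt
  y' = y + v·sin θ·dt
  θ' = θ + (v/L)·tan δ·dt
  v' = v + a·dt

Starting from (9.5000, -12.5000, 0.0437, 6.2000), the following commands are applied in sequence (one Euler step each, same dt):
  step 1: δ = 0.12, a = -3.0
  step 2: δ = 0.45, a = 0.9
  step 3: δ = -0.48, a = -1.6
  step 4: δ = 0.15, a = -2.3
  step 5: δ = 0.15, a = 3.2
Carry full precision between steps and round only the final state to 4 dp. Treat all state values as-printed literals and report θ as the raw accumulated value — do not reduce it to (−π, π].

(15.0477, -11.8207, 0.1787, 5.6400)

after step 1 (δ=0.12, a=-3.0): (10.738816, -12.445829, 0.093539, 5.600000)
after step 2 (δ=0.45, a=0.9): (11.853920, -12.341218, 0.273880, 5.780000)
after step 3 (δ=-0.48, a=-1.6): (12.966834, -12.028556, 0.073271, 5.460000)
after step 4 (δ=0.15, a=-2.3): (14.055904, -11.948615, 0.128285, 5.000000)
after step 5 (δ=0.15, a=3.2): (15.047687, -11.820682, 0.178663, 5.640000)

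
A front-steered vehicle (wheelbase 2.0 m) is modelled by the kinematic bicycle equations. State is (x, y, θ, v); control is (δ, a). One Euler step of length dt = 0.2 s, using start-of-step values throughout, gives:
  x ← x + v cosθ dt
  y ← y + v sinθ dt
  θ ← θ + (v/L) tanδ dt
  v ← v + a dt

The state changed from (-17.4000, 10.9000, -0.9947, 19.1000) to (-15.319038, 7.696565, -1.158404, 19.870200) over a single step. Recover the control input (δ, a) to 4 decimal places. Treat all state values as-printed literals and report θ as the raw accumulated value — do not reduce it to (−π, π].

a = (v'−v)/dt = (0.770200)/0.2 = 3.8510
Δθ = θ'−θ = -0.163704;  (v·dt/L) = 19.1000·0.2/2.0 = 1.910000
tan δ = Δθ·L/(v·dt) = -0.085709  →  δ = -0.0855

δ = -0.0855, a = 3.8510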